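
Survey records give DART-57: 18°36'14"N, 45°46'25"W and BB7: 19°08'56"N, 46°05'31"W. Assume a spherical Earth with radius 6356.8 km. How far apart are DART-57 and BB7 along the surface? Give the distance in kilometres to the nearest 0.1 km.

69.1 km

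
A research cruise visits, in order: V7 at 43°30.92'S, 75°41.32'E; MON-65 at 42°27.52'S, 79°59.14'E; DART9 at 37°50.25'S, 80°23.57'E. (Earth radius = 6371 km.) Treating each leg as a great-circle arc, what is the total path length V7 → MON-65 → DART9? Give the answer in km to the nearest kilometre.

884 km

V7: φ = -43.51533°, λ = +75.68867°
MON-65: φ = -42.45867°, λ = +79.98567°
DART9: φ = -37.83750°, λ = +80.39283°
V7→MON-65: c = 0.057869 rad, d = 368.69 km
MON-65→DART9: c = 0.080837 rad, d = 515.01 km
Total = 368.69 + 515.01 = 883.70 km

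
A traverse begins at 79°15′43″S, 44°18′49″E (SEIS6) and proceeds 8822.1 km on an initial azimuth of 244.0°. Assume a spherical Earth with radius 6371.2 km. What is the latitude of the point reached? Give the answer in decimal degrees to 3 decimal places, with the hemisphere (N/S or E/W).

15.193°S

SEIS6: φ = -79.26194°, λ = +44.31361°
δ = d/R = 8822.1/6371.2 = 1.384684 rad
φ₂ = arcsin(sin φ₁ cos δ + cos φ₁ sin δ cos θ)
   = arcsin(-0.98249·0.18504 + 0.18632·0.98273·-0.43837) = -15.19268°
λ₂ = λ₁ + atan2(sin θ sin δ cos φ₁, cos δ − sin φ₁ sin φ₂) = -69.44354°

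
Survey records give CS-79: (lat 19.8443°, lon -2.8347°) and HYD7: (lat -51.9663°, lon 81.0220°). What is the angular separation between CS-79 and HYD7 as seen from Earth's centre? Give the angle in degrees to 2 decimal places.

101.85°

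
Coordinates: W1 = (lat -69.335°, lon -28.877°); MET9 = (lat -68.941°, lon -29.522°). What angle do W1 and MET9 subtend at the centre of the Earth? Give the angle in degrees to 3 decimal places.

0.456°

Δφ = 0.3940°,  Δλ = -0.6450°
a = sin²(Δφ/2) + cos φ₁ cos φ₂ sin²(Δλ/2) = 0.000016
c = 2·arcsin(√a) = 0.007960 rad = 0.4561°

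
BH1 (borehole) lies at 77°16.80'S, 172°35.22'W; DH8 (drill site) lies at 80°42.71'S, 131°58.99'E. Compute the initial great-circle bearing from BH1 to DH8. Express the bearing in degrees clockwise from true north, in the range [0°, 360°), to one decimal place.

226.1°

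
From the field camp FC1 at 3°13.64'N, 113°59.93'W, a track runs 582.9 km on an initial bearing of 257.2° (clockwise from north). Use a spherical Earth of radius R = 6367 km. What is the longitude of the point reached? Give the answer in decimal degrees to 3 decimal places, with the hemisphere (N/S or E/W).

FC1: φ = +3.22733°, λ = -113.99883°
δ = d/R = 582.9/6367 = 0.091550 rad
φ₂ = arcsin(sin φ₁ cos δ + cos φ₁ sin δ cos θ)
   = arcsin(0.05630·0.99581 + 0.99841·0.09142·-0.22155) = 2.05390°
λ₂ = λ₁ + atan2(sin θ sin δ cos φ₁, cos δ − sin φ₁ sin φ₂) = -119.11686°

119.117°W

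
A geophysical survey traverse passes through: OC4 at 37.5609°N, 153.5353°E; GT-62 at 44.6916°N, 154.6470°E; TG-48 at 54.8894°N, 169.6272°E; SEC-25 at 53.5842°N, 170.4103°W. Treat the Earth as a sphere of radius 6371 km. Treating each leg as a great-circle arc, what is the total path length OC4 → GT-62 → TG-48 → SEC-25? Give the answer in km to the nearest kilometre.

3656 km

OC4→GT-62: c = 0.125306 rad, d = 798.32 km
GT-62→TG-48: c = 0.244301 rad, d = 1556.44 km
TG-48→SEC-25: c = 0.204189 rad, d = 1300.89 km
Total = 798.32 + 1556.44 + 1300.89 = 3655.65 km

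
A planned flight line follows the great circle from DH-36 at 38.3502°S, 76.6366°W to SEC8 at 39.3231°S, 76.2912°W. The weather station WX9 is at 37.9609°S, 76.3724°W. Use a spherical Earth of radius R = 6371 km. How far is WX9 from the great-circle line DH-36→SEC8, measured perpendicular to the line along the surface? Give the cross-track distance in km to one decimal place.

33.8 km

δ₁₃ = central angle DH-36→WX9 = 0.007702 rad  (haversine)
θ₁₃ = bearing DH-36→WX9 = 28.168°,  θ₁₂ = bearing DH-36→SEC8 = 164.650°
dₓₜ = R·arcsin(sin δ₁₃ · sin(θ₁₃ − θ₁₂)) = 6371·arcsin(0.00770·sin(-136.482°)) = -33.786 km
|dₓₜ| = 33.786 km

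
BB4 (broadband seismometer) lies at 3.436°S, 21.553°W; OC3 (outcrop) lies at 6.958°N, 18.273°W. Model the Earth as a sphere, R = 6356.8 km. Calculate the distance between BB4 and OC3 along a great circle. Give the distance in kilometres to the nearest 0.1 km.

1209.0 km

Δφ = 10.3940°,  Δλ = 3.2800°
a = sin²(Δφ/2) + cos φ₁ cos φ₂ sin²(Δλ/2) = 0.009016
c = 2·arcsin(√a) = 0.190196 rad = 10.8974°
d = R·c = 6356.8 × 0.190196 = 1209.0 km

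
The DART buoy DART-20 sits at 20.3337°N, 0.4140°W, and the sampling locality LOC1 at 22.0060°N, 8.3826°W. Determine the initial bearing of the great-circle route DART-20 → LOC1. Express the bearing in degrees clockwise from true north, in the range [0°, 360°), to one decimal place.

284.1°

Δλ = -7.9686°
y = sin Δλ · cos φ₂ = -0.128530
x = cos φ₁ sin φ₂ − sin φ₁ cos φ₂ cos Δλ = 0.032294
θ = atan2(y, x) = -75.8961° → 284.1039° (mod 360°)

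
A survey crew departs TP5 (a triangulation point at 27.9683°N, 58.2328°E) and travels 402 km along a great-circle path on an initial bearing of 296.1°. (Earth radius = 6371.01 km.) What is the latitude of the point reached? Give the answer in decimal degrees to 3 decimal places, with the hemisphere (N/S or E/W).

29.508°N

δ = d/R = 402/6371.01 = 0.063098 rad
φ₂ = arcsin(sin φ₁ cos δ + cos φ₁ sin δ cos θ)
   = arcsin(0.46898·0.99801 + 0.88321·0.06306·0.43994) = 29.50837°
λ₂ = λ₁ + atan2(sin θ sin δ cos φ₁, cos δ − sin φ₁ sin φ₂) = 54.50212°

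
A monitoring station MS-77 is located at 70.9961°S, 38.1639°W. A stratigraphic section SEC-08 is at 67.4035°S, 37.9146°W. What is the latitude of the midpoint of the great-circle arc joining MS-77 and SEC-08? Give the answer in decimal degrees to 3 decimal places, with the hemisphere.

69.200°S

Bx = cos φ₂ cos Δλ = 0.384235,  By = cos φ₂ sin Δλ = 0.001672
φₘ = atan2(sin φ₁ + sin φ₂, √((cos φ₁ + Bx)² + By²)) = -69.19984°
λₘ = λ₁ + atan2(By, cos φ₁ + Bx) = -38.02896°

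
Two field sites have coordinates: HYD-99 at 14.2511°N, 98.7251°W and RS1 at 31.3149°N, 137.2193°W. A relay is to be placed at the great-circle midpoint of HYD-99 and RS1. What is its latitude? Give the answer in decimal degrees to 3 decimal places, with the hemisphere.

23.978°N

Bx = cos φ₂ cos Δλ = 0.668655,  By = cos φ₂ sin Δλ = -0.531761
φₘ = atan2(sin φ₁ + sin φ₂, √((cos φ₁ + Bx)² + By²)) = 23.97810°
λₘ = λ₁ + atan2(By, cos φ₁ + Bx) = -116.71186°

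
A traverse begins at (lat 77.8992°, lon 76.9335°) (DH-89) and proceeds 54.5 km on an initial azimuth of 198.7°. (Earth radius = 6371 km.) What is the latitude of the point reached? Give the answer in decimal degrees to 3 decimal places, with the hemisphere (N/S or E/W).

77.434°N

δ = d/R = 54.5/6371 = 0.008554 rad
φ₂ = arcsin(sin φ₁ cos δ + cos φ₁ sin δ cos θ)
   = arcsin(0.97778·0.99996 + 0.20963·0.00855·-0.94721) = 77.43398°
λ₂ = λ₁ + atan2(sin θ sin δ cos φ₁, cos δ − sin φ₁ sin φ₂) = 76.21121°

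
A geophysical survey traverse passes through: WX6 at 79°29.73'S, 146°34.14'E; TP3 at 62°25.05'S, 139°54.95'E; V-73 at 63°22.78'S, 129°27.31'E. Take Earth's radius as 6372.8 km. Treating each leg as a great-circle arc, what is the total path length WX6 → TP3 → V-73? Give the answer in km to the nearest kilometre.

2452 km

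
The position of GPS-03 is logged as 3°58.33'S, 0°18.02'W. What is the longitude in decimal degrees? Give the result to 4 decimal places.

0.3003°W

0° + 18.02′/60 = 0 + 0.30033 = 0.3003°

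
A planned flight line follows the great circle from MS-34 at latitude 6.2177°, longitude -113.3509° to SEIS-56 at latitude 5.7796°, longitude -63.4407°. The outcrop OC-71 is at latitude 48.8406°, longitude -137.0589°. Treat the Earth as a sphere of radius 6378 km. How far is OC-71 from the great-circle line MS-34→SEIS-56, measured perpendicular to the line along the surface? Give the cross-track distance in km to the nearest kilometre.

δ₁₃ = central angle MS-34→OC-71 = 0.822203 rad  (haversine)
θ₁₃ = bearing MS-34→OC-71 = 338.826°,  θ₁₂ = bearing MS-34→SEIS-56 = 87.689°
dₓₜ = R·arcsin(sin δ₁₃ · sin(θ₁₃ − θ₁₂)) = 6378·arcsin(0.73265·sin(251.137°)) = -4885.926 km
|dₓₜ| = 4885.926 km

4886 km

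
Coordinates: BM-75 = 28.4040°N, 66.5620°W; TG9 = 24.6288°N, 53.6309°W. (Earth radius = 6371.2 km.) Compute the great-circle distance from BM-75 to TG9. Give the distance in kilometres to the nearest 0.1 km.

1352.5 km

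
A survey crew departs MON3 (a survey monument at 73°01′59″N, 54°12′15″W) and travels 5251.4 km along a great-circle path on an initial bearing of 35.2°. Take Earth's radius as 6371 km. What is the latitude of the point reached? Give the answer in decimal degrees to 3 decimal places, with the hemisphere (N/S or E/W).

55.546°N

MON3: φ = +73.03306°, λ = -54.20417°
δ = d/R = 5251.4/6371 = 0.824266 rad
φ₂ = arcsin(sin φ₁ cos δ + cos φ₁ sin δ cos θ)
   = arcsin(0.95647·0.67910 + 0.29182·0.73405·0.81714) = 55.54571°
λ₂ = λ₁ + atan2(sin θ sin δ cos φ₁, cos δ − sin φ₁ sin φ₂) = 77.38602°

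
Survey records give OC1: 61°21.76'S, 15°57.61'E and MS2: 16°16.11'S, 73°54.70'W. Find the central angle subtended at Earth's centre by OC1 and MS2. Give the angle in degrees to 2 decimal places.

75.71°

OC1: φ = -61.36267°, λ = +15.96017°
MS2: φ = -16.26850°, λ = -73.91167°
Δφ = 45.0942°,  Δλ = -89.8718°
a = sin²(Δφ/2) + cos φ₁ cos φ₂ sin²(Δλ/2) = 0.376551
c = 2·arcsin(√a) = 1.321317 rad = 75.7059°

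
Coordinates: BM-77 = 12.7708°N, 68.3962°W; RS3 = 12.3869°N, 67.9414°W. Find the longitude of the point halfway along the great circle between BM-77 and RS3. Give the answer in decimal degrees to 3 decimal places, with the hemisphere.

68.169°W

Bx = cos φ₂ cos Δλ = 0.976691,  By = cos φ₂ sin Δλ = 0.007753
φₘ = atan2(sin φ₁ + sin φ₂, √((cos φ₁ + Bx)² + By²)) = 12.57895°
λₘ = λ₁ + atan2(By, cos φ₁ + Bx) = -68.16863°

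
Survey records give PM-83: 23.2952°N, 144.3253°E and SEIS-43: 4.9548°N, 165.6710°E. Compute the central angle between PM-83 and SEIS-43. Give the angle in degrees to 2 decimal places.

Δφ = -18.3404°,  Δλ = 21.3457°
a = sin²(Δφ/2) + cos φ₁ cos φ₂ sin²(Δλ/2) = 0.056784
c = 2·arcsin(√a) = 0.481216 rad = 27.5717°

27.57°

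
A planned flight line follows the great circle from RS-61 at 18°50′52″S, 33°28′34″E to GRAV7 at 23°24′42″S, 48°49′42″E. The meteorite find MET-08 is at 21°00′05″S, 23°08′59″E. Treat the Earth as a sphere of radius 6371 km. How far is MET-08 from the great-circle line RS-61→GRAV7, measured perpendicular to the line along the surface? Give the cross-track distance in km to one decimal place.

625.5 km

RS-61: φ = -18.84778°, λ = +33.47611°
GRAV7: φ = -23.41167°, λ = +48.82833°
MET-08: φ = -21.00139°, λ = +23.14972°
δ₁₃ = central angle RS-61→MET-08 = 0.173521 rad  (haversine)
θ₁₃ = bearing RS-61→MET-08 = 255.762°,  θ₁₂ = bearing RS-61→GRAV7 = 110.357°
dₓₜ = R·arcsin(sin δ₁₃ · sin(θ₁₃ − θ₁₂)) = 6371·arcsin(0.17265·sin(145.404°)) = 625.540 km
|dₓₜ| = 625.540 km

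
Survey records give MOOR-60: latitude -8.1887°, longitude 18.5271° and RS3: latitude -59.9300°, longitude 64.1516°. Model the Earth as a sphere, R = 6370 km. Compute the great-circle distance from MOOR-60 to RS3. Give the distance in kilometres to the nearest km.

6888 km

Δφ = -51.7413°,  Δλ = 45.6245°
a = sin²(Δφ/2) + cos φ₁ cos φ₂ sin²(Δλ/2) = 0.264945
c = 2·arcsin(√a) = 1.081381 rad = 61.9586°
d = R·c = 6370 × 1.081381 = 6888.4 km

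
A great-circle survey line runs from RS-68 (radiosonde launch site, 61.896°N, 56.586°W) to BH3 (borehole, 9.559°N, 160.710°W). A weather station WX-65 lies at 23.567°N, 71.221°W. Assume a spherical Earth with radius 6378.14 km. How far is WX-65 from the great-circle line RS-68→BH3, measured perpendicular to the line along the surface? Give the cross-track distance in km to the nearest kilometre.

4393 km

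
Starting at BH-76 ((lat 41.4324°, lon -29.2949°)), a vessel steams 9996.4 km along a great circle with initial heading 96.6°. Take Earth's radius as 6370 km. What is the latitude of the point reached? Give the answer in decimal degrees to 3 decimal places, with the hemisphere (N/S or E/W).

4.886°S

δ = d/R = 9996.4/6370 = 1.569294 rad
φ₂ = arcsin(sin φ₁ cos δ + cos φ₁ sin δ cos θ)
   = arcsin(0.66174·0.00150 + 0.74974·1.00000·-0.11494) = -4.88627°
λ₂ = λ₁ + atan2(sin θ sin δ cos φ₁, cos δ − sin φ₁ sin φ₂) = 56.26216°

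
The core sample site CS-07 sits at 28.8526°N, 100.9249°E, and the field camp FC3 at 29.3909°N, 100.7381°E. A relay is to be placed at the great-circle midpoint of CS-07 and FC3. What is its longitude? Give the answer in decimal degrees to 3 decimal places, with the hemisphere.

100.832°E

Bx = cos φ₂ cos Δλ = 0.871287,  By = cos φ₂ sin Δλ = -0.002841
φₘ = atan2(sin φ₁ + sin φ₂, √((cos φ₁ + Bx)² + By²)) = 29.12178°
λₘ = λ₁ + atan2(By, cos φ₁ + Bx) = 100.83174°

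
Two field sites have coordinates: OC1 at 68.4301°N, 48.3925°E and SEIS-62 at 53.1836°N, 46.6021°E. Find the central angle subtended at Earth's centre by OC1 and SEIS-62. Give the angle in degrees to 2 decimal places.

Δφ = -15.2465°,  Δλ = -1.7904°
a = sin²(Δφ/2) + cos φ₁ cos φ₂ sin²(Δλ/2) = 0.017652
c = 2·arcsin(√a) = 0.266510 rad = 15.2699°

15.27°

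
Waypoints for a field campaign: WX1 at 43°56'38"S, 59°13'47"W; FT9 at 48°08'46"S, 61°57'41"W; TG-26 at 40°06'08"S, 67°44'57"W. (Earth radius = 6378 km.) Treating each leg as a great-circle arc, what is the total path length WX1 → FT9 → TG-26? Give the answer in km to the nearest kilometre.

WX1: φ = -43.94389°, λ = -59.22972°
FT9: φ = -48.14611°, λ = -61.96139°
TG-26: φ = -40.10222°, λ = -67.74917°
WX1→FT9: c = 0.080449 rad, d = 513.10 km
FT9→TG-26: c = 0.157901 rad, d = 1007.10 km
Total = 513.10 + 1007.10 = 1520.20 km

1520 km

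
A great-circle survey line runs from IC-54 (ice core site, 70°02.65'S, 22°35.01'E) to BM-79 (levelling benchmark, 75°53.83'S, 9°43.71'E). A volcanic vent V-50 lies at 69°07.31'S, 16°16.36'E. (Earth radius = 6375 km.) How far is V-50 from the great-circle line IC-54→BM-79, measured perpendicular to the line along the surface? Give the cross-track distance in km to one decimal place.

263.5 km

IC-54: φ = -70.04417°, λ = +22.58350°
BM-79: φ = -75.89717°, λ = +9.72850°
V-50: φ = -69.12183°, λ = +16.27267°
δ₁₃ = central angle IC-54→V-50 = 0.041635 rad  (haversine)
θ₁₃ = bearing IC-54→V-50 = 289.753°,  θ₁₂ = bearing IC-54→BM-79 = 206.715°
dₓₜ = R·arcsin(sin δ₁₃ · sin(θ₁₃ − θ₁₂)) = 6375·arcsin(0.04162·sin(83.038°)) = 263.468 km
|dₓₜ| = 263.468 km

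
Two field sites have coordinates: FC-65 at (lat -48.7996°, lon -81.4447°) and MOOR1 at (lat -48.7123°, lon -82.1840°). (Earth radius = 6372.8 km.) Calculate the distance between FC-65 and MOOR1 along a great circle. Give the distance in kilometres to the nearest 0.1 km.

55.1 km

Δφ = 0.0873°,  Δλ = -0.7393°
a = sin²(Δφ/2) + cos φ₁ cos φ₂ sin²(Δλ/2) = 0.000019
c = 2·arcsin(√a) = 0.008642 rad = 0.4952°
d = R·c = 6372.8 × 0.008642 = 55.1 km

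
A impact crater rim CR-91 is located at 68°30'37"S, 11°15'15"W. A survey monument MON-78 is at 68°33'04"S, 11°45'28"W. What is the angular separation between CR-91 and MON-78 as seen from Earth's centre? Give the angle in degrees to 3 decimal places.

CR-91: φ = -68.51028°, λ = -11.25417°
MON-78: φ = -68.55111°, λ = -11.75778°
Δφ = -0.0408°,  Δλ = -0.5036°
a = sin²(Δφ/2) + cos φ₁ cos φ₂ sin²(Δλ/2) = 0.000003
c = 2·arcsin(√a) = 0.003295 rad = 0.1888°

0.189°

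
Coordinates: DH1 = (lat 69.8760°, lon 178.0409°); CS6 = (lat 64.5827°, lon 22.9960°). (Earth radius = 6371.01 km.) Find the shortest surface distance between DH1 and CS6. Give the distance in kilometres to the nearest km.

Δφ = -5.2933°,  Δλ = -155.0449°
a = sin²(Δφ/2) + cos φ₁ cos φ₂ sin²(Δλ/2) = 0.142909
c = 2·arcsin(√a) = 0.775342 rad = 44.4238°
d = R·c = 6371.01 × 0.775342 = 4939.7 km

4940 km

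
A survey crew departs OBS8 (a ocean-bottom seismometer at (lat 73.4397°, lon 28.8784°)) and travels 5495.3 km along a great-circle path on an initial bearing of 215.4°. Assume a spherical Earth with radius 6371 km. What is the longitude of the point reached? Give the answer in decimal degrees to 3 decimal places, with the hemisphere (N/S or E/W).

δ = d/R = 5495.3/6371 = 0.862549 rad
φ₂ = arcsin(sin φ₁ cos δ + cos φ₁ sin δ cos θ)
   = arcsin(0.95852·0.65050 + 0.28502·0.75950·-0.81513) = 26.55551°
λ₂ = λ₁ + atan2(sin θ sin δ cos φ₁, cos δ − sin φ₁ sin φ₂) = -0.58424°

0.584°W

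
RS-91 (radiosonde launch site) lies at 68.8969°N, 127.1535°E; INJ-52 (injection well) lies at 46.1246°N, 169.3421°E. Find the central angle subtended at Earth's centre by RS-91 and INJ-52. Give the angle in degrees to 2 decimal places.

30.97°

Δφ = -22.7723°,  Δλ = 42.1886°
a = sin²(Δφ/2) + cos φ₁ cos φ₂ sin²(Δλ/2) = 0.071299
c = 2·arcsin(√a) = 0.540595 rad = 30.9738°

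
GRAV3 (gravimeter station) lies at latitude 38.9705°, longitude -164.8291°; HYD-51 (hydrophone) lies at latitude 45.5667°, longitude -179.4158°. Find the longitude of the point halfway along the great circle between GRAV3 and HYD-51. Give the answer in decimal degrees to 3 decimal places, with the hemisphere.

171.738°W

Bx = cos φ₂ cos Δλ = 0.677513,  By = cos φ₂ sin Δλ = -0.176311
φₘ = atan2(sin φ₁ + sin φ₂, √((cos φ₁ + Bx)² + By²)) = 42.49972°
λₘ = λ₁ + atan2(By, cos φ₁ + Bx) = -171.73837°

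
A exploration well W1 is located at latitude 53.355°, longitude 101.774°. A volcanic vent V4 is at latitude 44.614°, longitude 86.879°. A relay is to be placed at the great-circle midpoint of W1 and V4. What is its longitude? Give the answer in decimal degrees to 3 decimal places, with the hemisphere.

Bx = cos φ₂ cos Δλ = 0.687935,  By = cos φ₂ sin Δλ = -0.182981
φₘ = atan2(sin φ₁ + sin φ₂, √((cos φ₁ + Bx)² + By²)) = 49.22284°
λₘ = λ₁ + atan2(By, cos φ₁ + Bx) = 93.66839°

93.668°E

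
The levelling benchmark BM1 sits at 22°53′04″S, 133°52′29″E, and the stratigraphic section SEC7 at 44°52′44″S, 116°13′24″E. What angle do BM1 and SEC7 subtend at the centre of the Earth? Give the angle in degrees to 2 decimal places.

26.30°

BM1: φ = -22.88444°, λ = +133.87472°
SEC7: φ = -44.87889°, λ = +116.22333°
Δφ = -21.9944°,  Δλ = -17.6514°
a = sin²(Δφ/2) + cos φ₁ cos φ₂ sin²(Δλ/2) = 0.051758
c = 2·arcsin(√a) = 0.459026 rad = 26.3003°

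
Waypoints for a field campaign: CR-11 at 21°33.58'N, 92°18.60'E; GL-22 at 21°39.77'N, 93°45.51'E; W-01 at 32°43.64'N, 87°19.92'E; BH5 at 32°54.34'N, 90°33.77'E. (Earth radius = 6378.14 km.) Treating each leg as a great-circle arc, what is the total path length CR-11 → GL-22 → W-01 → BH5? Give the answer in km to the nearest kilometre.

CR-11: φ = +21.55967°, λ = +92.31000°
GL-22: φ = +21.66283°, λ = +93.75850°
W-01: φ = +32.72733°, λ = +87.33200°
BH5: φ = +32.90567°, λ = +90.56283°
CR-11→GL-22: c = 0.023573 rad, d = 150.35 km
GL-22→W-01: c = 0.217227 rad, d = 1385.50 km
W-01→BH5: c = 0.047490 rad, d = 302.90 km
Total = 150.35 + 1385.50 + 302.90 = 1838.75 km

1839 km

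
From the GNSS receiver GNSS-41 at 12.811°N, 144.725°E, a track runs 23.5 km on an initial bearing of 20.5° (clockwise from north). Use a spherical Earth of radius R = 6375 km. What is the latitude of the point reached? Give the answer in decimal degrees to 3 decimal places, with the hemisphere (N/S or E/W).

13.009°N

δ = d/R = 23.5/6375 = 0.003686 rad
φ₂ = arcsin(sin φ₁ cos δ + cos φ₁ sin δ cos θ)
   = arcsin(0.22174·0.99999 + 0.97511·0.00369·0.93667) = 13.00882°
λ₂ = λ₁ + atan2(sin θ sin δ cos φ₁, cos δ − sin φ₁ sin φ₂) = 144.80091°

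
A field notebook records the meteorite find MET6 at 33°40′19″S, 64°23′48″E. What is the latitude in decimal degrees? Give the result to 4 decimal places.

33° + 40′/60 + 19″/3600 = 33 + 0.66667 + 0.00528 = 33.6719°

33.6719°S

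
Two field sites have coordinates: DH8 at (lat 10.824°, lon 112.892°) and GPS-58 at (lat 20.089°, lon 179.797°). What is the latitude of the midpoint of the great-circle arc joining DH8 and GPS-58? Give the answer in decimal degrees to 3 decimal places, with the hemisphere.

18.334°N

Bx = cos φ₂ cos Δλ = 0.368392,  By = cos φ₂ sin Δλ = 0.863892
φₘ = atan2(sin φ₁ + sin φ₂, √((cos φ₁ + Bx)² + By²)) = 18.33368°
λₘ = λ₁ + atan2(By, cos φ₁ + Bx) = 145.49642°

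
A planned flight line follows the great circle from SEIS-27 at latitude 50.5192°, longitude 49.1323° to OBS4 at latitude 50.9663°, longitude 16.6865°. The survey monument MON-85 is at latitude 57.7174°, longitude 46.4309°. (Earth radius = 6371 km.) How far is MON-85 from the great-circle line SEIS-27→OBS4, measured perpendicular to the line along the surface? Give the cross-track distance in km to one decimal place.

740.8 km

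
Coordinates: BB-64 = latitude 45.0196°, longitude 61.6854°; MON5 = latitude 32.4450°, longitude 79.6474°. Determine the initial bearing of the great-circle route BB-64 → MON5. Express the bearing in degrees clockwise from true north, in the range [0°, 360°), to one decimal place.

125.9°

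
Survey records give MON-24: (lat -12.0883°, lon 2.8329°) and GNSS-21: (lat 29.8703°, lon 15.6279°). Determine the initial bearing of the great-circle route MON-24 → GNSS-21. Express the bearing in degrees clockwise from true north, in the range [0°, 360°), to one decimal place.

16.1°

Δλ = 12.7950°
y = sin Δλ · cos φ₂ = 0.192043
x = cos φ₁ sin φ₂ − sin φ₁ cos φ₂ cos Δλ = 0.664084
θ = atan2(y, x) = 16.1291° → 16.1291° (mod 360°)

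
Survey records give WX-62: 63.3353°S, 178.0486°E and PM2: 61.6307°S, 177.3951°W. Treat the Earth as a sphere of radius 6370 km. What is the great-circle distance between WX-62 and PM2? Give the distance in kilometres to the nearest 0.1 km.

301.0 km

Δφ = 1.7046°,  Δλ = 4.5563°
a = sin²(Δφ/2) + cos φ₁ cos φ₂ sin²(Δλ/2) = 0.000558
c = 2·arcsin(√a) = 0.047257 rad = 2.7076°
d = R·c = 6370 × 0.047257 = 301.0 km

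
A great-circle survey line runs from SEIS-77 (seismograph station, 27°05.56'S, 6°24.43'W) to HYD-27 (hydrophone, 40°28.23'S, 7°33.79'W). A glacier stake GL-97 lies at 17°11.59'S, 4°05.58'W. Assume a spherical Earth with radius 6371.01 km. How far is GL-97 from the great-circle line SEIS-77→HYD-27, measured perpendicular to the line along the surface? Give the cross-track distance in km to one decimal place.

172.9 km

SEIS-77: φ = -27.09267°, λ = -6.40717°
HYD-27: φ = -40.47050°, λ = -7.56317°
GL-97: φ = -17.19317°, λ = -4.09300°
δ₁₃ = central angle SEIS-77→GL-97 = 0.176768 rad  (haversine)
θ₁₃ = bearing SEIS-77→GL-97 = 12.672°,  θ₁₂ = bearing SEIS-77→HYD-27 = 183.794°
dₓₜ = R·arcsin(sin δ₁₃ · sin(θ₁₃ − θ₁₂)) = 6371.01·arcsin(0.17585·sin(-171.122°)) = -172.916 km
|dₓₜ| = 172.916 km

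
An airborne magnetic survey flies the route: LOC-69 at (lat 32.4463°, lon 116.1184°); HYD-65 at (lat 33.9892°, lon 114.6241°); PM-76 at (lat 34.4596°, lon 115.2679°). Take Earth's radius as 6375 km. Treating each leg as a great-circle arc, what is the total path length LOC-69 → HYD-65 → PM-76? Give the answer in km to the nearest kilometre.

300 km

LOC-69→HYD-65: c = 0.034657 rad, d = 220.94 km
HYD-65→PM-76: c = 0.012398 rad, d = 79.04 km
Total = 220.94 + 79.04 = 299.98 km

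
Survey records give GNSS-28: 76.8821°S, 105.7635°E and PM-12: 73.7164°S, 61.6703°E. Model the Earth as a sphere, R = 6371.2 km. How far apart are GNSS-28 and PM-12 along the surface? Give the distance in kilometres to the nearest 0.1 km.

Δφ = 3.1657°,  Δλ = -44.0932°
a = sin²(Δφ/2) + cos φ₁ cos φ₂ sin²(Δλ/2) = 0.009729
c = 2·arcsin(√a) = 0.197594 rad = 11.3213°
d = R·c = 6371.2 × 0.197594 = 1258.9 km

1258.9 km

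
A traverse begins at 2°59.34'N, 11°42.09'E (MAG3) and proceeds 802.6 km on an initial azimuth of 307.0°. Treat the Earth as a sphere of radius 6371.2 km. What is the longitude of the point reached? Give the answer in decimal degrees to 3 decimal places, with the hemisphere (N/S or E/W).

5.895°E

MAG3: φ = +2.98900°, λ = +11.70150°
δ = d/R = 802.6/6371.2 = 0.125973 rad
φ₂ = arcsin(sin φ₁ cos δ + cos φ₁ sin δ cos θ)
   = arcsin(0.05214·0.99208 + 0.99864·0.12564·0.60182) = 7.31015°
λ₂ = λ₁ + atan2(sin θ sin δ cos φ₁, cos δ − sin φ₁ sin φ₂) = 5.89536°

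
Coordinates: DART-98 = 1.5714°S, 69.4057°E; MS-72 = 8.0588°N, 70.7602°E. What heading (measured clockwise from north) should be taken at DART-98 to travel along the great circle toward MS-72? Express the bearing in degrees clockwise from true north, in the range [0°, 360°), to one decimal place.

8.0°

Δλ = 1.3545°
y = sin Δλ · cos φ₂ = 0.023405
x = cos φ₁ sin φ₂ − sin φ₁ cos φ₂ cos Δλ = 0.167281
θ = atan2(y, x) = 7.9647° → 7.9647° (mod 360°)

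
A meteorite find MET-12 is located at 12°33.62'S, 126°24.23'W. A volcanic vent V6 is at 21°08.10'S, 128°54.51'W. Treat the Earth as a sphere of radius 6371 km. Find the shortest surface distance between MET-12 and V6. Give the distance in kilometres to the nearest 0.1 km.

MET-12: φ = -12.56033°, λ = -126.40383°
V6: φ = -21.13500°, λ = -128.90850°
Δφ = -8.5747°,  Δλ = -2.5047°
a = sin²(Δφ/2) + cos φ₁ cos φ₂ sin²(Δλ/2) = 0.006024
c = 2·arcsin(√a) = 0.155381 rad = 8.9027°
d = R·c = 6371 × 0.155381 = 989.9 km

989.9 km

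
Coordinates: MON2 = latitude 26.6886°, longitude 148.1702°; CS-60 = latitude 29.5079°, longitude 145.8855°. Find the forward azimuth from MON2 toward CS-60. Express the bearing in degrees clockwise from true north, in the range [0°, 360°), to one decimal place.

325.0°

Δλ = -2.2847°
y = sin Δλ · cos φ₂ = -0.034694
x = cos φ₁ sin φ₂ − sin φ₁ cos φ₂ cos Δλ = 0.049497
θ = atan2(y, x) = -35.0279° → 324.9721° (mod 360°)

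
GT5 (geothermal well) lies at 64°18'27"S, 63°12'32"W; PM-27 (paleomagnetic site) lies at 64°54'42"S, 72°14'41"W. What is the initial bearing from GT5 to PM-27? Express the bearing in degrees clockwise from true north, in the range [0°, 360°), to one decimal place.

GT5: φ = -64.30750°, λ = -63.20889°
PM-27: φ = -64.91167°, λ = -72.24472°
Δλ = -9.0358°
y = sin Δλ · cos φ₂ = -0.066592
x = cos φ₁ sin φ₂ − sin φ₁ cos φ₂ cos Δλ = -0.015286
θ = atan2(y, x) = -102.9282° → 257.0718° (mod 360°)

257.1°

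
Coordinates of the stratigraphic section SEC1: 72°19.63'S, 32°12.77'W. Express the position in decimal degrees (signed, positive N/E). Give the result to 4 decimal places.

lat: 72.3272° S → -72.3272°
lon: 32.2128° W → -32.2128°

-72.3272°, -32.2128°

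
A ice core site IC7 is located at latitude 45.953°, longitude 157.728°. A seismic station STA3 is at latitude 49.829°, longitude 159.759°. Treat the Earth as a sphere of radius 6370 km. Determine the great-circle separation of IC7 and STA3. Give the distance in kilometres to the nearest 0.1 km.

456.7 km

Δφ = 3.8760°,  Δλ = 2.0310°
a = sin²(Δφ/2) + cos φ₁ cos φ₂ sin²(Δλ/2) = 0.001285
c = 2·arcsin(√a) = 0.071696 rad = 4.1079°
d = R·c = 6370 × 0.071696 = 456.7 km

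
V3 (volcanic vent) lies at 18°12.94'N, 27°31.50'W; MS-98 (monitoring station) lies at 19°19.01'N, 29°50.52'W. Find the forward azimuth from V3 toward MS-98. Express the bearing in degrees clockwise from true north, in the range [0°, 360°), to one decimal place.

297.0°

V3: φ = +18.21567°, λ = -27.52500°
MS-98: φ = +19.31683°, λ = -29.84200°
Δλ = -2.3170°
y = sin Δλ · cos φ₂ = -0.038152
x = cos φ₁ sin φ₂ − sin φ₁ cos φ₂ cos Δλ = 0.019459
θ = atan2(y, x) = -62.9769° → 297.0231° (mod 360°)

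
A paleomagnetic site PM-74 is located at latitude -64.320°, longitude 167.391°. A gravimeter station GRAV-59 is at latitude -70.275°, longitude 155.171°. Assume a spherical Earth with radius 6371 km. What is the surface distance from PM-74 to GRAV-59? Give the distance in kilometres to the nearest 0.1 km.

Δφ = -5.9550°,  Δλ = -12.2200°
a = sin²(Δφ/2) + cos φ₁ cos φ₂ sin²(Δλ/2) = 0.004355
c = 2·arcsin(√a) = 0.132082 rad = 7.5678°
d = R·c = 6371 × 0.132082 = 841.5 km

841.5 km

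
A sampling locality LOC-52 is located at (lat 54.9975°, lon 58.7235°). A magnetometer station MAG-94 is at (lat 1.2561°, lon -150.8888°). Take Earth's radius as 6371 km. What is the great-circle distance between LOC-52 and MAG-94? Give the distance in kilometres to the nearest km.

Δφ = -53.7414°,  Δλ = 150.3877°
a = sin²(Δφ/2) + cos φ₁ cos φ₂ sin²(Δλ/2) = 0.740308
c = 2·arcsin(√a) = 2.072153 rad = 118.7256°
d = R·c = 6371 × 2.072153 = 13201.7 km

13202 km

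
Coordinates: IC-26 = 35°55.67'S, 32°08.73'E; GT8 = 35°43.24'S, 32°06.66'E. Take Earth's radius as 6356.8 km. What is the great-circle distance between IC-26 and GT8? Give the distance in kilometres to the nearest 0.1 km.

IC-26: φ = -35.92783°, λ = +32.14550°
GT8: φ = -35.72067°, λ = +32.11100°
Δφ = 0.2072°,  Δλ = -0.0345°
a = sin²(Δφ/2) + cos φ₁ cos φ₂ sin²(Δλ/2) = 0.000003
c = 2·arcsin(√a) = 0.003649 rad = 0.2090°
d = R·c = 6356.8 × 0.003649 = 23.2 km

23.2 km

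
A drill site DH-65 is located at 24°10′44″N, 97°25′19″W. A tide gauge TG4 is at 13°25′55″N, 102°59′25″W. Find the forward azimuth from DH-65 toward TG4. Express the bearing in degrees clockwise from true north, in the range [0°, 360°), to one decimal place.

207.1°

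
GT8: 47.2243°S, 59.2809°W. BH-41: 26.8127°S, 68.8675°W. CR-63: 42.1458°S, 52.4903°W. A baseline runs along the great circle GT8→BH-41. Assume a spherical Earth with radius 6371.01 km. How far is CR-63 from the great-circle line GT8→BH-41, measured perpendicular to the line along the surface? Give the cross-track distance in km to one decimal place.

δ₁₃ = central angle GT8→CR-63 = 0.122207 rad  (haversine)
θ₁₃ = bearing GT8→CR-63 = 45.986°,  θ₁₂ = bearing GT8→BH-41 = 336.363°
dₓₜ = R·arcsin(sin δ₁₃ · sin(θ₁₃ − θ₁₂)) = 6371.01·arcsin(0.12190·sin(-290.377°)) = 729.636 km
|dₓₜ| = 729.636 km

729.6 km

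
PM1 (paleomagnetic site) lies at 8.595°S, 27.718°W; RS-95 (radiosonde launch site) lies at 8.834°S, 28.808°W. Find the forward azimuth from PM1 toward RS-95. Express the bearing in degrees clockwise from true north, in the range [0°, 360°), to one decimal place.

257.4°

Δλ = -1.0900°
y = sin Δλ · cos φ₂ = -0.018797
x = cos φ₁ sin φ₂ − sin φ₁ cos φ₂ cos Δλ = -0.004198
θ = atan2(y, x) = -102.5894° → 257.4106° (mod 360°)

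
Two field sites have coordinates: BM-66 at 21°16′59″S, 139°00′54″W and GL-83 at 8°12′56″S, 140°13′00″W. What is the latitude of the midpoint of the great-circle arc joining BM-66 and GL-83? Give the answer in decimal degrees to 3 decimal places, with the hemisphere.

14.750°S

BM-66: φ = -21.28306°, λ = -139.01500°
GL-83: φ = -8.21556°, λ = -140.21667°
Bx = cos φ₂ cos Δλ = 0.989520,  By = cos φ₂ sin Δλ = -0.020756
φₘ = atan2(sin φ₁ + sin φ₂, √((cos φ₁ + Bx)² + By²)) = -14.75008°
λₘ = λ₁ + atan2(By, cos φ₁ + Bx) = -139.63395°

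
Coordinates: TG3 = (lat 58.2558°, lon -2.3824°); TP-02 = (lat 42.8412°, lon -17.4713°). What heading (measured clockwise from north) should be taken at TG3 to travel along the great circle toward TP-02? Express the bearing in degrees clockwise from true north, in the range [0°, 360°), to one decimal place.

Δλ = -15.0889°
y = sin Δλ · cos φ₂ = -0.190875
x = cos φ₁ sin φ₂ − sin φ₁ cos φ₂ cos Δλ = -0.244304
θ = atan2(y, x) = -141.9993° → 218.0007° (mod 360°)

218.0°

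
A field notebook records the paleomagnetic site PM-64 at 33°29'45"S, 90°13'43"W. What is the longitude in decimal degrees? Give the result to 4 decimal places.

90° + 13′/60 + 43″/3600 = 90 + 0.21667 + 0.01194 = 90.2286°

90.2286°W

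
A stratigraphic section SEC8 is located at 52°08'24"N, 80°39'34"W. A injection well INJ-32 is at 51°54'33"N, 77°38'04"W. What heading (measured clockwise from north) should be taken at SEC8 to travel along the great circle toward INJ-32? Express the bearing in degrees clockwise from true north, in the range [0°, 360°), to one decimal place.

SEC8: φ = +52.14000°, λ = -80.65944°
INJ-32: φ = +51.90917°, λ = -77.63444°
Δλ = 3.0250°
y = sin Δλ · cos φ₂ = 0.032555
x = cos φ₁ sin φ₂ − sin φ₁ cos φ₂ cos Δλ = -0.003350
θ = atan2(y, x) = 95.8754° → 95.8754° (mod 360°)

95.9°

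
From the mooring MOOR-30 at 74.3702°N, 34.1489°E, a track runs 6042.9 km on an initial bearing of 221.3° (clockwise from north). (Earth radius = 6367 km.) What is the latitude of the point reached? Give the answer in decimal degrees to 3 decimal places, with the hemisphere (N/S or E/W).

23.350°N

δ = d/R = 6042.9/6367 = 0.949097 rad
φ₂ = arcsin(sin φ₁ cos δ + cos φ₁ sin δ cos θ)
   = arcsin(0.96302·0.58242 + 0.26942·0.81289·-0.75126) = 23.35003°
λ₂ = λ₁ + atan2(sin θ sin δ cos φ₁, cos δ − sin φ₁ sin φ₂) = -1.60945°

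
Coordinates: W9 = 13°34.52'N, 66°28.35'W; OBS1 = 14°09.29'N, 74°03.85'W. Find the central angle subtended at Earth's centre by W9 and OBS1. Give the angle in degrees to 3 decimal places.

7.393°

W9: φ = +13.57533°, λ = -66.47250°
OBS1: φ = +14.15483°, λ = -74.06417°
Δφ = 0.5795°,  Δλ = -7.5917°
a = sin²(Δφ/2) + cos φ₁ cos φ₂ sin²(Δλ/2) = 0.004156
c = 2·arcsin(√a) = 0.129030 rad = 7.3929°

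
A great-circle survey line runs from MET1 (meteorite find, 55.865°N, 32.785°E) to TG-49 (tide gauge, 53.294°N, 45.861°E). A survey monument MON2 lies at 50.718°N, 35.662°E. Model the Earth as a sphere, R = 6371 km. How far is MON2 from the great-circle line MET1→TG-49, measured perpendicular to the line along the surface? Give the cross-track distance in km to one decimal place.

505.9 km

δ₁₃ = central angle MET1→MON2 = 0.094693 rad  (haversine)
θ₁₃ = bearing MET1→MON2 = 160.361°,  θ₁₂ = bearing MET1→TG-49 = 103.325°
dₓₜ = R·arcsin(sin δ₁₃ · sin(θ₁₃ − θ₁₂)) = 6371·arcsin(0.09455·sin(57.035°)) = 505.937 km
|dₓₜ| = 505.937 km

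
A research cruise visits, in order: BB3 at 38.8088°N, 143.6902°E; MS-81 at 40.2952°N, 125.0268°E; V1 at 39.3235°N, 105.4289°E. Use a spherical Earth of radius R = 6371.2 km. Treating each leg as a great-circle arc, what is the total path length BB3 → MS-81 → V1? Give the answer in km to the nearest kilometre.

3280 km

BB3→MS-81: c = 0.252024 rad, d = 1605.69 km
MS-81→V1: c = 0.262764 rad, d = 1674.12 km
Total = 1605.69 + 1674.12 = 3279.81 km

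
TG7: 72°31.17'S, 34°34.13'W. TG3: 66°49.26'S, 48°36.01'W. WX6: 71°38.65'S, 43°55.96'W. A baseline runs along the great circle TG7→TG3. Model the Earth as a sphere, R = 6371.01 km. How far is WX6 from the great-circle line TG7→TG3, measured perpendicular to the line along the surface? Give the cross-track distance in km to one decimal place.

TG7: φ = -72.51950°, λ = -34.56883°
TG3: φ = -66.82100°, λ = -48.60017°
WX6: φ = -71.64417°, λ = -43.93267°
δ₁₃ = central angle TG7→WX6 = 0.052488 rad  (haversine)
θ₁₃ = bearing TG7→WX6 = 282.410°,  θ₁₂ = bearing TG7→TG3 = 312.710°
dₓₜ = R·arcsin(sin δ₁₃ · sin(θ₁₃ − θ₁₂)) = 6371.01·arcsin(0.05246·sin(-30.301°)) = -168.660 km
|dₓₜ| = 168.660 km

168.7 km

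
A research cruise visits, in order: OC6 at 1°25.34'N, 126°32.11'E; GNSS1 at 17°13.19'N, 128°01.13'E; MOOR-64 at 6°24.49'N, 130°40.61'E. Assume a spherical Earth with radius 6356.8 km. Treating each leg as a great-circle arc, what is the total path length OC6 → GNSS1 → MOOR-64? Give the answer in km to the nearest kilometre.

2994 km

OC6: φ = +1.42233°, λ = +126.53517°
GNSS1: φ = +17.21983°, λ = +128.01883°
MOOR-64: φ = +6.40817°, λ = +130.67683°
OC6→GNSS1: c = 0.276892 rad, d = 1760.15 km
GNSS1→MOOR-64: c = 0.194068 rad, d = 1233.65 km
Total = 1760.15 + 1233.65 = 2993.80 km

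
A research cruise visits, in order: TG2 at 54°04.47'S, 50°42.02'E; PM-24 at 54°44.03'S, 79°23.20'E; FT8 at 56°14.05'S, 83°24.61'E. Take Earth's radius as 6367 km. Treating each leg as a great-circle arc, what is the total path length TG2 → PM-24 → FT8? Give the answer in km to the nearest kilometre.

2147 km

TG2: φ = -54.07450°, λ = +50.70033°
PM-24: φ = -54.73383°, λ = +79.38667°
FT8: φ = -56.23417°, λ = +83.41017°
TG2→PM-24: c = 0.289615 rad, d = 1843.98 km
PM-24→FT8: c = 0.047623 rad, d = 303.21 km
Total = 1843.98 + 303.21 = 2147.19 km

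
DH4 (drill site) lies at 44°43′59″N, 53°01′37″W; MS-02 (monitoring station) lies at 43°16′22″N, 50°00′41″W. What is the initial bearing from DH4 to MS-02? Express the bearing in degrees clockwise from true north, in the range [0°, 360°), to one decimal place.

122.9°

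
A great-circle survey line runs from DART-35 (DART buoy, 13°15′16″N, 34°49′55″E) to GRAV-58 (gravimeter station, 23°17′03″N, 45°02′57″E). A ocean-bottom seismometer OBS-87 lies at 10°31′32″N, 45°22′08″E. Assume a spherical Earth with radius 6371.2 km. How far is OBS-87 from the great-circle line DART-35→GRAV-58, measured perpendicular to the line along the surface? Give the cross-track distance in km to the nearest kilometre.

DART-35: φ = +13.25444°, λ = +34.83194°
GRAV-58: φ = +23.28417°, λ = +45.04917°
OBS-87: φ = +10.52556°, λ = +45.36889°
δ₁₃ = central angle DART-35→OBS-87 = 0.186126 rad  (haversine)
θ₁₃ = bearing DART-35→OBS-87 = 103.694°,  θ₁₂ = bearing DART-35→GRAV-58 = 42.550°
dₓₜ = R·arcsin(sin δ₁₃ · sin(θ₁₃ − θ₁₂)) = 6371.2·arcsin(0.18505·sin(61.144°)) = 1037.191 km
|dₓₜ| = 1037.191 km

1037 km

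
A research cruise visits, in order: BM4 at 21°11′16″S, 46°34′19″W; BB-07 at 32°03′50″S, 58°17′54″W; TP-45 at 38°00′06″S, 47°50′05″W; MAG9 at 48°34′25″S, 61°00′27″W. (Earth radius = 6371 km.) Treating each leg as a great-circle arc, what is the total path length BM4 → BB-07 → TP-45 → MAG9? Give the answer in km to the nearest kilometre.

BM4: φ = -21.18778°, λ = -46.57194°
BB-07: φ = -32.06389°, λ = -58.29833°
TP-45: φ = -38.00167°, λ = -47.83472°
MAG9: φ = -48.57361°, λ = -61.00750°
BM4→BB-07: c = 0.263263 rad, d = 1677.25 km
BB-07→TP-45: c = 0.181745 rad, d = 1157.90 km
TP-45→MAG9: c = 0.248403 rad, d = 1582.57 km
Total = 1677.25 + 1157.90 + 1582.57 = 4417.72 km

4418 km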